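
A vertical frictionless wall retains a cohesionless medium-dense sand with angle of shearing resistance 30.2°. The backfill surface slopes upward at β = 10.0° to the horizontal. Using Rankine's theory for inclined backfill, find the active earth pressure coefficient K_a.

0.347

K_a = cos β · (cos β − √(cos²β − cos²φ)) / (cos β + √(cos²β − cos²φ)).
cos β = 0.9848, cos φ = 0.8643, √(cos²β − cos²φ) = 0.4721.
K_a = 0.9848 × (0.9848 − 0.4721)/(0.9848 + 0.4721) = 0.3466.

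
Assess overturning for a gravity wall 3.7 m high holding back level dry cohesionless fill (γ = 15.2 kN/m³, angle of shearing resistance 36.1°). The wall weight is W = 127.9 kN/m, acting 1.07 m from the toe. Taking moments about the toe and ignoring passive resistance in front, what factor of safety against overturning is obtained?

K_a = tan²(45° − 36.1°/2) = 0.2585.
P_a = ½K_aγH² = 0.5×0.2585×15.2×3.7² = 26.90 kN/m, acting at H/3 = 1.233 m above the base.
Overturning moment M_o = P_a × H/3 = 26.90 × 1.233 = 33.17.
Resisting moment M_r = W × 1.07 = 127.9 × 1.07 = 136.9.
FS_overturning = M_r/M_o = 136.9/33.17 = 4.126.

4.13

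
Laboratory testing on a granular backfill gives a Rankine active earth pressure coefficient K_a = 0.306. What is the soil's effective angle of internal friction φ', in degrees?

K_a = tan²(45° − φ/2) ⇒ 45° − φ/2 = arctan(√0.306) = 28.95°.
φ = 2(45° − 28.95°) = 32.10°.

32.1°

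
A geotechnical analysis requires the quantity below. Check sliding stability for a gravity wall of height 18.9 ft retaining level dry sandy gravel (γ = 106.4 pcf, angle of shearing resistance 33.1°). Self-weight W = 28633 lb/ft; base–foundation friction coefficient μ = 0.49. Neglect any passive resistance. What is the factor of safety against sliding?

2.51

K_a = tan²(45° − 33.1°/2) = 0.2936.
P_a = ½K_aγH² = 0.5×0.2936×106.4×18.9² = 5579 lb/ft, acting at H/3 = 6.300 ft above the base.
FS_sliding = μW / P_a = 0.49×28633 / 5579 = 2.515.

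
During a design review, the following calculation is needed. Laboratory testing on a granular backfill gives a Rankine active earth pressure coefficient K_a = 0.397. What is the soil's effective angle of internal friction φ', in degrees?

K_a = tan²(45° − φ/2) ⇒ 45° − φ/2 = arctan(√0.397) = 32.21°.
φ = 2(45° − 32.21°) = 25.57°.

25.6°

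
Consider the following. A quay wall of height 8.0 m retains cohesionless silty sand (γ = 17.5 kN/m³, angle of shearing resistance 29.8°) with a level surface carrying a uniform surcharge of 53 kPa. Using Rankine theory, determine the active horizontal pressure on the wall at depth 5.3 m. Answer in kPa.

49.0 kPa

K_a = (1 − sin φ)/(1 + sin φ) = 0.3360.
σ_v = γz + q = 17.5 × 5.3 + 53 = 145.8 kPa.
σ_h = K_a σ_v = 0.3360 × 145.8 = 48.98 kPa.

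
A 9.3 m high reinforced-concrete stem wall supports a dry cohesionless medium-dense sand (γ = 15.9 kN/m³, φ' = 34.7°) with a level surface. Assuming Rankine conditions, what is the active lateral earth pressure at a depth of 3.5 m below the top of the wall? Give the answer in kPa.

K_a = (1 − sin φ)/(1 + sin φ) = 0.2745.
σ_h = K_a γ z = 0.2745 × 15.9 × 3.5 = 15.27 kPa.

15.3 kPa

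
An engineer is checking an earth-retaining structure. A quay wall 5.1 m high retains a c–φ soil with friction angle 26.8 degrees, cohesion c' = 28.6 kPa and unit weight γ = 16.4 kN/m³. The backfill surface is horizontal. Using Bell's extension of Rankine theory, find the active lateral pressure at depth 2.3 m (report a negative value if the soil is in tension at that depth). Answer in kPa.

-20.9 kPa

K_a = (1 − sin φ)/(1 + sin φ) = 0.3785.
σ_a = K_a γ z − 2c√K_a = 0.3785×16.4×2.3 − 2×28.6×0.6152 = -20.91 kPa.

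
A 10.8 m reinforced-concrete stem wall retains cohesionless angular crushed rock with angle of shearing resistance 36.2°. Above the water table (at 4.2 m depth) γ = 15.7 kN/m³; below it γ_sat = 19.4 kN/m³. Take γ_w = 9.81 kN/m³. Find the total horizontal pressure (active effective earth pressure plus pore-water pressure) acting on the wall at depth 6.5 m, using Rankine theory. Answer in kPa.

K_a = (1 − sin φ)/(1 + sin φ) = 0.2574.
γ' = 19.4 − 9.81 = 9.590 kN/m³.
Effective vertical stress at 6.5 m: σ'_v = 15.7×4.2 + 9.590×2.30 = 88.00 kPa.
σ'_h = K_a σ'_v = 0.2574 × 88.00 = 22.65 kPa; u = γ_w × 2.30 = 22.56 kPa.
Total σ_h = 22.65 + 22.56 = 45.21 kPa.

45.2 kPa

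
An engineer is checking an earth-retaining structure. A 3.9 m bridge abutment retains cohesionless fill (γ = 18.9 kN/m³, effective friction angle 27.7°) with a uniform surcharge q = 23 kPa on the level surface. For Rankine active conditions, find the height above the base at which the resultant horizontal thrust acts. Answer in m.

K_a = 0.3653.
Triangular part P₁ = ½K_aγH² = 52.51 at H/3 = 1.300 m; rectangular part P₂ = K_a q H = 32.77 at H/2 = 1.950 m.
ȳ = (P₁·1.300 + P₂·1.950)/(P₁+P₂) = 1.550 m.

1.55 m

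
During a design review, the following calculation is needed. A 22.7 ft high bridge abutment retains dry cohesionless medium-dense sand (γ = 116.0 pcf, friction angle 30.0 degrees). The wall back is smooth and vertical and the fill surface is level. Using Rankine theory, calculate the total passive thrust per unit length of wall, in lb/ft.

89700 lb/ft

K_p = tan²(45° + φ/2) = 3.000.
P_p = ½ K_p γ H² = 0.5 × 3.000 × 116.0 × 22.7² = 89660 lb/ft.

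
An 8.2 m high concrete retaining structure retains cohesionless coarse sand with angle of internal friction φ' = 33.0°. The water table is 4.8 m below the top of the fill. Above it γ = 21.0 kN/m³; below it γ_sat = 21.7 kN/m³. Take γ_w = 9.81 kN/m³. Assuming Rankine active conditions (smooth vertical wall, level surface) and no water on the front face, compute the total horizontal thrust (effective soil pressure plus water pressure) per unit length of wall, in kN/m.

K_a = tan²(45° − φ/2) = 0.2948.
γ' = 21.7 − 9.81 = 11.89 kN/m³. Depth below WT = 3.4 m.
σ'_h at WT = K_a γ d_w = 29.72 kPa; at base = 29.72 + K_a γ' × 3.4 = 41.63 kPa.
P₁ (0–4.8 m) = ½×29.72×4.8 = 71.32. P₂ (4.8–8.2 m) = ½(29.72+41.63)×3.4 = 121.3.
P_w = ½ γ_w h₂² = 0.5×9.81×3.4² = 56.70. Total = 71.32+121.3+56.70 = 249.3 kN/m.

249 kN/m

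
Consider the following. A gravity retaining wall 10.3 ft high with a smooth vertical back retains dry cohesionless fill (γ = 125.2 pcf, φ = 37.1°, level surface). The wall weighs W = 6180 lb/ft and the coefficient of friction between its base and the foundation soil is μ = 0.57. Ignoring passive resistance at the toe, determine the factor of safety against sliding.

2.14

K_a = tan²(45° − 37.1°/2) = 0.2475.
P_a = ½K_aγH² = 0.5×0.2475×125.2×10.3² = 1644 lb/ft, acting at H/3 = 3.433 ft above the base.
FS_sliding = μW / P_a = 0.57×6180 / 1644 = 2.143.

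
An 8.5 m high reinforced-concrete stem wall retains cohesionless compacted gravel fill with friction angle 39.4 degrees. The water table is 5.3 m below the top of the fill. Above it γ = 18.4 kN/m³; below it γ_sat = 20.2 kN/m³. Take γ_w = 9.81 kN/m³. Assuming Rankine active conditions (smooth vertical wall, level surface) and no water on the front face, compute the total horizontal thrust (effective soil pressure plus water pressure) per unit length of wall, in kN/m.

K_a = tan²(45° − φ/2) = 0.2234.
γ' = 20.2 − 9.81 = 10.39 kN/m³. Depth below WT = 3.2 m.
σ'_h at WT = K_a γ d_w = 21.79 kPa; at base = 21.79 + K_a γ' × 3.2 = 29.22 kPa.
P₁ (0–5.3 m) = ½×21.79×5.3 = 57.74. P₂ (5.3–8.5 m) = ½(21.79+29.22)×3.2 = 81.62.
P_w = ½ γ_w h₂² = 0.5×9.81×3.2² = 50.23. Total = 57.74+81.62+50.23 = 189.6 kN/m.

190 kN/m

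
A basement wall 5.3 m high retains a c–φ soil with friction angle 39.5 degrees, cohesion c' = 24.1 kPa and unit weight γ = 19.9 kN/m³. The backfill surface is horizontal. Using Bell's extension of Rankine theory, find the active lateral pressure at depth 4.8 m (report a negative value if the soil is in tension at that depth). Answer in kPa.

K_a = (1 − sin φ)/(1 + sin φ) = 0.2224.
σ_a = K_a γ z − 2c√K_a = 0.2224×19.9×4.8 − 2×24.1×0.4716 = -1.486 kPa.

-1.49 kPa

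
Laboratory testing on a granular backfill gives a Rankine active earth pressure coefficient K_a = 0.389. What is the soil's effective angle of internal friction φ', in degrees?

K_a = tan²(45° − φ/2) ⇒ 45° − φ/2 = arctan(√0.389) = 31.95°.
φ = 2(45° − 31.95°) = 26.10°.

26.1°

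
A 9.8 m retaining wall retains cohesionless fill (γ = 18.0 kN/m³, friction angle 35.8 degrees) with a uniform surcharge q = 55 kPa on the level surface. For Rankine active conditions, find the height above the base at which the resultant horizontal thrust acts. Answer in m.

K_a = 0.2619.
Triangular part P₁ = ½K_aγH² = 226.3 at H/3 = 3.267 m; rectangular part P₂ = K_a q H = 141.1 at H/2 = 4.900 m.
ȳ = (P₁·3.267 + P₂·4.900)/(P₁+P₂) = 3.894 m.

3.89 m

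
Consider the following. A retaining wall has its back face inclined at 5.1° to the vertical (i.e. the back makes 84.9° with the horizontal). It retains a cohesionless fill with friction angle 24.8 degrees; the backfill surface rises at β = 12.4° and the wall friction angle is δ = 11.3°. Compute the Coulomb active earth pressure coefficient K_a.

0.500

K_a = sin²(α+φ) / [sin²α · sin(α−δ) · (1 + √{sin(φ+δ)sin(φ−β) / (sin(α−δ)sin(α+β))})²].
With α = 84.9°, φ = 24.8°, δ = 11.3°, β = 12.4°: K_a = 0.5001.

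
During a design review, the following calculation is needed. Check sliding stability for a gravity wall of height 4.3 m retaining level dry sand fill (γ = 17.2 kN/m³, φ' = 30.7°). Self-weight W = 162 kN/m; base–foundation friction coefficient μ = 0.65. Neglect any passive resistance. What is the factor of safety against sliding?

K_a = tan²(45° − 30.7°/2) = 0.3240.
P_a = ½K_aγH² = 0.5×0.3240×17.2×4.3² = 51.52 kN/m, acting at H/3 = 1.433 m above the base.
FS_sliding = μW / P_a = 0.65×162 / 51.52 = 2.044.

2.04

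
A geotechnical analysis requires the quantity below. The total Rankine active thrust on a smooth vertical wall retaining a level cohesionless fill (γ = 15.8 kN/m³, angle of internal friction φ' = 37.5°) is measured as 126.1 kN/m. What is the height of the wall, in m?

K_a = 0.2432. P_a = ½ K_a γ H² ⇒ H = √(2P_a/(K_a γ)).
H = √(2×126.1/(0.2432×15.8)) = 8.102 m.

8.10 m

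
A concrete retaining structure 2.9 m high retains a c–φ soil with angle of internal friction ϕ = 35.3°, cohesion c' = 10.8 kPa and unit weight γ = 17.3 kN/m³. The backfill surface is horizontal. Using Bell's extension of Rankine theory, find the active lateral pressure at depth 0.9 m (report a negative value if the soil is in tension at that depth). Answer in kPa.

-7.01 kPa

K_a = (1 − sin φ)/(1 + sin φ) = 0.2675.
σ_a = K_a γ z − 2c√K_a = 0.2675×17.3×0.9 − 2×10.8×0.5172 = -7.007 kPa.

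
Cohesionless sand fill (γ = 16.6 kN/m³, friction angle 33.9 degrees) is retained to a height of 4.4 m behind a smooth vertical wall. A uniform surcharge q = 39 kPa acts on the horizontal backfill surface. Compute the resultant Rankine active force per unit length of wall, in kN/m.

94.3 kN/m

K_a = tan²(45° − φ/2) = 0.2839.
Soil triangle: ½ K_a γ H² = 0.5×0.2839×16.6×4.4² = 45.62 kN/m.
Surcharge rectangle: K_a q H = 0.2839×39×4.4 = 48.72 kN/m.
Total = 45.62 + 48.72 = 94.34 kN/m.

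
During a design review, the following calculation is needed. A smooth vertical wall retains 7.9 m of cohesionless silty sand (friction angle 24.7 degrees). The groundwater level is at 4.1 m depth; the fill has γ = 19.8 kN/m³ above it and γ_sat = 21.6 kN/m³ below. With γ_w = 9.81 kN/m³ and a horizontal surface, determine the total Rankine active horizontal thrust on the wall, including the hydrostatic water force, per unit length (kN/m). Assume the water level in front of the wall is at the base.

301 kN/m

K_a = tan²(45° − φ/2) = 0.4106.
γ' = 21.6 − 9.81 = 11.79 kN/m³. Depth below WT = 3.8 m.
σ'_h at WT = K_a γ d_w = 33.33 kPa; at base = 33.33 + K_a γ' × 3.8 = 51.72 kPa.
P₁ (0–4.1 m) = ½×33.33×4.1 = 68.33. P₂ (4.1–7.9 m) = ½(33.33+51.72)×3.8 = 161.6.
P_w = ½ γ_w h₂² = 0.5×9.81×3.8² = 70.83. Total = 68.33+161.6+70.83 = 300.8 kN/m.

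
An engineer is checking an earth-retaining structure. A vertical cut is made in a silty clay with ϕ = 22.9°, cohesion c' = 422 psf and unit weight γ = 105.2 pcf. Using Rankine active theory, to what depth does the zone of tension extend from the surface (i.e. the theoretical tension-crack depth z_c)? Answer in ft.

12.1 ft

K_a = tan²(45° − 22.9°/2) = 0.4398; √K_a = 0.6631.
The active pressure is zero where K_a γ z = 2c√K_a, so z_c = 2c/(γ√K_a) = 2×422/(105.2×0.6631) = 12.10 ft.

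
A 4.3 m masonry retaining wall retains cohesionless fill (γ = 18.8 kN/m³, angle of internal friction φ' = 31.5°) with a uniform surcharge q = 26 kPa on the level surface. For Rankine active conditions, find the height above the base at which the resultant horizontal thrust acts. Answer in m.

K_a = 0.3136.
Triangular part P₁ = ½K_aγH² = 54.51 at H/3 = 1.433 m; rectangular part P₂ = K_a q H = 35.06 at H/2 = 2.150 m.
ȳ = (P₁·1.433 + P₂·2.150)/(P₁+P₂) = 1.714 m.

1.71 m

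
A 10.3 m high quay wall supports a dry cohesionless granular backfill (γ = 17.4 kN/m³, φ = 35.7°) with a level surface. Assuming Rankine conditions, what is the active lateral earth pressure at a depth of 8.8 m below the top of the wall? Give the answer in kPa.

40.3 kPa

K_a = (1 − sin φ)/(1 + sin φ) = 0.2630.
σ_h = K_a γ z = 0.2630 × 17.4 × 8.8 = 40.27 kPa.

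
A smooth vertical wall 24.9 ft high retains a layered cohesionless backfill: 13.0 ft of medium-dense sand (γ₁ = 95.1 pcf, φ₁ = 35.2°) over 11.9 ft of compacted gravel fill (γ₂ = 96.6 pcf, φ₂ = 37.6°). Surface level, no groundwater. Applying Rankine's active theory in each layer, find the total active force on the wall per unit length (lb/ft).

K_a1 = tan²(45°−35.2°/2) = 0.2687; K_a2 = tan²(45°−37.6°/2) = 0.2421.
Layer 1: σ at base = K_a1 γ₁ h₁ = 332.2 psf; P₁ = ½×332.2×13.0 = 2159.
Layer 2: σ_v at top = γ₁h₁ = 1236; σ_h top = K_a2×1236 = 299.3; σ_h base = K_a2×(1236+96.6×11.9) = 577.7.
P₂ = ½(299.3+577.7)×11.9 = 5218. Total P_a = 2159+5218 = 7377 lb/ft.

7380 lb/ft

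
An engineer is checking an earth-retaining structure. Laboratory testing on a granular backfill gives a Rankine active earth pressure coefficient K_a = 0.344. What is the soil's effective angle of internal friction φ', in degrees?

K_a = tan²(45° − φ/2) ⇒ 45° − φ/2 = arctan(√0.344) = 30.39°.
φ = 2(45° − 30.39°) = 29.22°.

29.2°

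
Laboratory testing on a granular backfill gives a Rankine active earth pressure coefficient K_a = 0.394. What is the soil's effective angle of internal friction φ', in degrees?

25.8°

K_a = tan²(45° − φ/2) ⇒ 45° − φ/2 = arctan(√0.394) = 32.12°.
φ = 2(45° − 32.12°) = 25.77°.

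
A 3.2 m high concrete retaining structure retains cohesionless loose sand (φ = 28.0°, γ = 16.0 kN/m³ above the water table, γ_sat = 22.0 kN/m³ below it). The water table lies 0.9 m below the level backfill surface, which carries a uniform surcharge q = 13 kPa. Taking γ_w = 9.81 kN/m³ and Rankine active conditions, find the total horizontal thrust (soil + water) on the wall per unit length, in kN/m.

K_a = tan²(45° − φ/2) = 0.3610.
γ' = 22.0 − 9.81 = 12.19 kN/m³. h₂ = H − d_w = 2.3 m.
σ'_h: at surface K_a·q = 4.693; at WT K_a(q+γd_w) = 9.892; at base K_a(q+γd_w+γ'h₂) = 20.01 kPa.
P₁ = ½(4.693+9.892)×0.9 = 6.564; P₂ = ½(9.892+20.01)×2.3 = 34.39; P_w = ½γ_w h₂² = 25.95.
Total = 6.564+34.39+25.95 = 66.90 kN/m.

66.9 kN/m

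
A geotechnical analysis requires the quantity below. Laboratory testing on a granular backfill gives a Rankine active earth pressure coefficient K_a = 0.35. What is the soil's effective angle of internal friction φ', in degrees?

28.8°

K_a = tan²(45° − φ/2) ⇒ 45° − φ/2 = arctan(√0.35) = 30.61°.
φ = 2(45° − 30.61°) = 28.78°.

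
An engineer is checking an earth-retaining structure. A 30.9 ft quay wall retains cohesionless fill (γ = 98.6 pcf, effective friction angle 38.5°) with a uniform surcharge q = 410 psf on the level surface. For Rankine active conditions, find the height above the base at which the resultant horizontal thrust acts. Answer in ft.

K_a = 0.2327.
Triangular part P₁ = ½K_aγH² = 10950 at H/3 = 10.30 ft; rectangular part P₂ = K_a q H = 2948 at H/2 = 15.45 ft.
ȳ = (P₁·10.30 + P₂·15.45)/(P₁+P₂) = 11.39 ft.

11.4 ft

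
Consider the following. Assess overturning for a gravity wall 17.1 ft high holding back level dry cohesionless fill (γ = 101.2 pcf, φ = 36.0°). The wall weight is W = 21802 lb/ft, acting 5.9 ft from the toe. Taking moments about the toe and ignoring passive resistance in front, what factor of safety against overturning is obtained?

5.87

K_a = tan²(45° − 36.0°/2) = 0.2596.
P_a = ½K_aγH² = 0.5×0.2596×101.2×17.1² = 3841 lb/ft, acting at H/3 = 5.700 ft above the base.
Overturning moment M_o = P_a × H/3 = 3841 × 5.700 = 21900.
Resisting moment M_r = W × 5.9 = 21802 × 5.9 = 128600.
FS_overturning = M_r/M_o = 128600/21900 = 5.875.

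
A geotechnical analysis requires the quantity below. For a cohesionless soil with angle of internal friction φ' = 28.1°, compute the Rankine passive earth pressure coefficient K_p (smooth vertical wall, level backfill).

2.78

K_p = (1 + sin φ)/(1 − sin φ) = tan²(45° + 28.1°/2) = 2.781.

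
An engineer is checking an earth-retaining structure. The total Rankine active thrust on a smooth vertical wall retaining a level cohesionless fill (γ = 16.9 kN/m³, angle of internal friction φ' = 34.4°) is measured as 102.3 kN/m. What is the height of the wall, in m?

K_a = 0.2780. P_a = ½ K_a γ H² ⇒ H = √(2P_a/(K_a γ)).
H = √(2×102.3/(0.2780×16.9)) = 6.599 m.

6.60 m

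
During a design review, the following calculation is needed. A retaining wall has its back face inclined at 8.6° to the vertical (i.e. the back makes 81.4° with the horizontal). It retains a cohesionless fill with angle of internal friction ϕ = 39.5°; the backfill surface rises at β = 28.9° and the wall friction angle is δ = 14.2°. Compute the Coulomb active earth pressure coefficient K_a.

0.409

K_a = sin²(α+φ) / [sin²α · sin(α−δ) · (1 + √{sin(φ+δ)sin(φ−β) / (sin(α−δ)sin(α+β))})²].
With α = 81.4°, φ = 39.5°, δ = 14.2°, β = 28.9°: K_a = 0.4085.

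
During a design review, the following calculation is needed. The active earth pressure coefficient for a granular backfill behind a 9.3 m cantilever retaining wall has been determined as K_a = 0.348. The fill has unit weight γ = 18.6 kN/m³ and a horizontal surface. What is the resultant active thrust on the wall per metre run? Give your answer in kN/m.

280 kN/m

P = ½ K_a γ H² = 0.5 × 0.348 × 18.6 × 9.3² = 279.9 kN/m.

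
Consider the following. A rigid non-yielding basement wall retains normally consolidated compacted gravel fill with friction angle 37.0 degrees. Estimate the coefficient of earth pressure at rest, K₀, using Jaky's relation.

0.398

K₀ = 1 − sin φ' = 1 − sin 37.0° = 0.3982.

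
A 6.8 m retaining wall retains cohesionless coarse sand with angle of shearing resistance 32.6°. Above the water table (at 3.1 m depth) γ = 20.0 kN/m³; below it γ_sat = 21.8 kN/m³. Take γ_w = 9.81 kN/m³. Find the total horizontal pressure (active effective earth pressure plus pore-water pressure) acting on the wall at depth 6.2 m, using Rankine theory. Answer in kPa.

K_a = (1 − sin φ)/(1 + sin φ) = 0.2997.
γ' = 21.8 − 9.81 = 11.99 kN/m³.
Effective vertical stress at 6.2 m: σ'_v = 20.0×3.1 + 11.99×3.10 = 99.17 kPa.
σ'_h = K_a σ'_v = 0.2997 × 99.17 = 29.72 kPa; u = γ_w × 3.10 = 30.41 kPa.
Total σ_h = 29.72 + 30.41 = 60.14 kPa.

60.1 kPa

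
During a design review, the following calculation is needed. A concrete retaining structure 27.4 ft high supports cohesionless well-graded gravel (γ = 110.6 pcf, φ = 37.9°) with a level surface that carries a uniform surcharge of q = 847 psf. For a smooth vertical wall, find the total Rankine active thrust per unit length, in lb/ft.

15500 lb/ft

K_a = tan²(45° − φ/2) = 0.2389.
Soil triangle: ½ K_a γ H² = 0.5×0.2389×110.6×27.4² = 9920 lb/ft.
Surcharge rectangle: K_a q H = 0.2389×847×27.4 = 5545 lb/ft.
Total = 9920 + 5545 = 15470 lb/ft.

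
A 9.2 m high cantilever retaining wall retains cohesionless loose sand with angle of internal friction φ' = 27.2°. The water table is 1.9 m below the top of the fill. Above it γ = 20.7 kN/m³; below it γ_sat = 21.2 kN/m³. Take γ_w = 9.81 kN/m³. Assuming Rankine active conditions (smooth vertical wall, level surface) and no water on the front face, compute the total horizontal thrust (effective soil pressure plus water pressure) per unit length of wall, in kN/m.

K_a = tan²(45° − φ/2) = 0.3726.
γ' = 21.2 − 9.81 = 11.39 kN/m³. Depth below WT = 7.3 m.
σ'_h at WT = K_a γ d_w = 14.65 kPa; at base = 14.65 + K_a γ' × 7.3 = 45.63 kPa.
P₁ (0–1.9 m) = ½×14.65×1.9 = 13.92. P₂ (1.9–9.2 m) = ½(14.65+45.63)×7.3 = 220.1.
P_w = ½ γ_w h₂² = 0.5×9.81×7.3² = 261.4. Total = 13.92+220.1+261.4 = 495.4 kN/m.

495 kN/m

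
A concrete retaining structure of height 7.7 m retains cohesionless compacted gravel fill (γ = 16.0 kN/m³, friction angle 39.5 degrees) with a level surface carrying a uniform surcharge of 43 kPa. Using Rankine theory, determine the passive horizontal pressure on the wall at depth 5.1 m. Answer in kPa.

K_p = (1 + sin φ)/(1 − sin φ) = 4.496.
σ_v = γz + q = 16.0 × 5.1 + 43 = 124.6 kPa.
σ_h = K_p σ_v = 4.496 × 124.6 = 560.2 kPa.

560 kPa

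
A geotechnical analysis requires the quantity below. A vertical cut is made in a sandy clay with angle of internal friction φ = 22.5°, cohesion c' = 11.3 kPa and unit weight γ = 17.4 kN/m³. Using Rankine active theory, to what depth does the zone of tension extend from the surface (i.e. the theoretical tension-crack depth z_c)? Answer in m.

K_a = tan²(45° − 22.5°/2) = 0.4465; √K_a = 0.6682.
The active pressure is zero where K_a γ z = 2c√K_a, so z_c = 2c/(γ√K_a) = 2×11.3/(17.4×0.6682) = 1.944 m.

1.94 m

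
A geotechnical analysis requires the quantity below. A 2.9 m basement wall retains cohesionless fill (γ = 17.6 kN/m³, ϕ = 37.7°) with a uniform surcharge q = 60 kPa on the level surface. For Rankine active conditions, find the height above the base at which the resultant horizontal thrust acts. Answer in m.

K_a = 0.2411.
Triangular part P₁ = ½K_aγH² = 17.84 at H/3 = 0.9667 m; rectangular part P₂ = K_a q H = 41.94 at H/2 = 1.450 m.
ȳ = (P₁·0.9667 + P₂·1.450)/(P₁+P₂) = 1.306 m.

1.31 m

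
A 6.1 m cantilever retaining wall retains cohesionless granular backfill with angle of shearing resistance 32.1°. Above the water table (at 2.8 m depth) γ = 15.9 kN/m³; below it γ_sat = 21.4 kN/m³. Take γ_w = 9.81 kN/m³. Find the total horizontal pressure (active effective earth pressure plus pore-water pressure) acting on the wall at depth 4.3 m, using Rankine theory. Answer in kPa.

33.7 kPa

K_a = (1 − sin φ)/(1 + sin φ) = 0.3060.
γ' = 21.4 − 9.81 = 11.59 kN/m³.
Effective vertical stress at 4.3 m: σ'_v = 15.9×2.8 + 11.59×1.50 = 61.90 kPa.
σ'_h = K_a σ'_v = 0.3060 × 61.90 = 18.94 kPa; u = γ_w × 1.50 = 14.71 kPa.
Total σ_h = 18.94 + 14.71 = 33.66 kPa.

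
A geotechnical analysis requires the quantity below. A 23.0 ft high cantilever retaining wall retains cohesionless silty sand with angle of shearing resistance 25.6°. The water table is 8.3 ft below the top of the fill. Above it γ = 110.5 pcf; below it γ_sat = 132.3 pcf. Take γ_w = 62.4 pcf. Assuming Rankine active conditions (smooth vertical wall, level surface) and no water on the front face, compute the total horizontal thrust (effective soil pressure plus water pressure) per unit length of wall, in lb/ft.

K_a = tan²(45° − φ/2) = 0.3966.
γ' = 132.3 − 62.4 = 69.90 pcf. Depth below WT = 14.7 ft.
σ'_h at WT = K_a γ d_w = 363.7 psf; at base = 363.7 + K_a γ' × 14.7 = 771.2 psf.
P₁ (0–8.3 ft) = ½×363.7×8.3 = 1509. P₂ (8.3–23.0 ft) = ½(363.7+771.2)×14.7 = 8342.
P_w = ½ γ_w h₂² = 0.5×62.4×14.7² = 6742. Total = 1509+8342+6742 = 16590 lb/ft.

16600 lb/ft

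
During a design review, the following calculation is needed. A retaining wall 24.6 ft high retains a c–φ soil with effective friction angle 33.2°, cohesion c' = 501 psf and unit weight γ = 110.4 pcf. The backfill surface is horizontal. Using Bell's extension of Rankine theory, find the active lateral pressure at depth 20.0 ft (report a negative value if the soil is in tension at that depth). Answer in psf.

104 psf

K_a = (1 − sin φ)/(1 + sin φ) = 0.2924.
σ_a = K_a γ z − 2c√K_a = 0.2924×110.4×20.0 − 2×501×0.5407 = 103.7 psf.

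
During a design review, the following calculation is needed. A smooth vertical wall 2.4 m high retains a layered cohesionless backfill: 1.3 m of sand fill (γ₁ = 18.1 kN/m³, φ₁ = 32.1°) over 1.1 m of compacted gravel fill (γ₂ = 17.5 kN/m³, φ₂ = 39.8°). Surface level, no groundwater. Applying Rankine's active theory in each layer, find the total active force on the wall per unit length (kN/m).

K_a1 = tan²(45°−32.1°/2) = 0.3060; K_a2 = tan²(45°−39.8°/2) = 0.2194.
Layer 1: σ at base = K_a1 γ₁ h₁ = 7.200 kPa; P₁ = ½×7.200×1.3 = 4.680.
Layer 2: σ_v at top = γ₁h₁ = 23.53; σ_h top = K_a2×23.53 = 5.163; σ_h base = K_a2×(23.53+17.5×1.1) = 9.387.
P₂ = ½(5.163+9.387)×1.1 = 8.003. Total P_a = 4.680+8.003 = 12.68 kN/m.

12.7 kN/m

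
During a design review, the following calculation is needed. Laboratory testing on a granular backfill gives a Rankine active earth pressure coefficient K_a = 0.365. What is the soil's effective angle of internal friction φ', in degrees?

K_a = tan²(45° − φ/2) ⇒ 45° − φ/2 = arctan(√0.365) = 31.14°.
φ = 2(45° − 31.14°) = 27.72°.

27.7°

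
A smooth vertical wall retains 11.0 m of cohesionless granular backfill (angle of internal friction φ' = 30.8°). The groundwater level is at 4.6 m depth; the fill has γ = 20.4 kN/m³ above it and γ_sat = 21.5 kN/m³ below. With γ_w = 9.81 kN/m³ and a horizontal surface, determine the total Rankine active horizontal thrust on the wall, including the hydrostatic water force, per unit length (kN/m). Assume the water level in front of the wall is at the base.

K_a = tan²(45° − φ/2) = 0.3227.
γ' = 21.5 − 9.81 = 11.69 kN/m³. Depth below WT = 6.4 m.
σ'_h at WT = K_a γ d_w = 30.28 kPa; at base = 30.28 + K_a γ' × 6.4 = 54.43 kPa.
P₁ (0–4.6 m) = ½×30.28×4.6 = 69.65. P₂ (4.6–11.0 m) = ½(30.28+54.43)×6.4 = 271.1.
P_w = ½ γ_w h₂² = 0.5×9.81×6.4² = 200.9. Total = 69.65+271.1+200.9 = 541.6 kN/m.

542 kN/m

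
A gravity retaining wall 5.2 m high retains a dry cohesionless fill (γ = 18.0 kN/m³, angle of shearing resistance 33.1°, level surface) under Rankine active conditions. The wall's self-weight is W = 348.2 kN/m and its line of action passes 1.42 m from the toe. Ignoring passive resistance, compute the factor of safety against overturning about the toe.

3.99

K_a = tan²(45° − 33.1°/2) = 0.2936.
P_a = ½K_aγH² = 0.5×0.2936×18.0×5.2² = 71.44 kN/m, acting at H/3 = 1.733 m above the base.
Overturning moment M_o = P_a × H/3 = 71.44 × 1.733 = 123.8.
Resisting moment M_r = W × 1.42 = 348.2 × 1.42 = 494.4.
FS_overturning = M_r/M_o = 494.4/123.8 = 3.993.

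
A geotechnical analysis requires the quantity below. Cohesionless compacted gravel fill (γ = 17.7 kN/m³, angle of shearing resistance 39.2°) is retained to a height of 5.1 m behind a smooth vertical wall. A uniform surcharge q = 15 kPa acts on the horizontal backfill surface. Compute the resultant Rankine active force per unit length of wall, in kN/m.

69.1 kN/m

K_a = tan²(45° − φ/2) = 0.2255.
Soil triangle: ½ K_a γ H² = 0.5×0.2255×17.7×5.1² = 51.90 kN/m.
Surcharge rectangle: K_a q H = 0.2255×15×5.1 = 17.25 kN/m.
Total = 51.90 + 17.25 = 69.15 kN/m.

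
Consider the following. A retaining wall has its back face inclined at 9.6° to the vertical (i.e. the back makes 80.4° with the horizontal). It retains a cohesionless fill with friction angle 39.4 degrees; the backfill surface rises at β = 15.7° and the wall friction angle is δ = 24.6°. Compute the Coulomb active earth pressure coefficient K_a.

K_a = sin²(α+φ) / [sin²α · sin(α−δ) · (1 + √{sin(φ+δ)sin(φ−β) / (sin(α−δ)sin(α+β))})²].
With α = 80.4°, φ = 39.4°, δ = 24.6°, β = 15.7°: K_a = 0.3387.

0.339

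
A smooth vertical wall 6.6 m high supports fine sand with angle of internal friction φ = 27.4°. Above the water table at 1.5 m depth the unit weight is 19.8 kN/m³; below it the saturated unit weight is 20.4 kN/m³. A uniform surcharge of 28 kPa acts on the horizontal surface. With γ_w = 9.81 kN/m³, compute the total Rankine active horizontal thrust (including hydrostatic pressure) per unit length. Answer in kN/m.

311 kN/m

K_a = tan²(45° − φ/2) = 0.3697.
γ' = 20.4 − 9.81 = 10.59 kN/m³. h₂ = H − d_w = 5.1 m.
σ'_h: at surface K_a·q = 10.35; at WT K_a(q+γd_w) = 21.33; at base K_a(q+γd_w+γ'h₂) = 41.30 kPa.
P₁ = ½(10.35+21.33)×1.5 = 23.76; P₂ = ½(21.33+41.30)×5.1 = 159.7; P_w = ½γ_w h₂² = 127.6.
Total = 23.76+159.7+127.6 = 311.0 kN/m.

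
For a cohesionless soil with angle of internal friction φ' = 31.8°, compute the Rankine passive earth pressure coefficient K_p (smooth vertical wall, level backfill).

3.23

K_p = (1 + sin φ)/(1 − sin φ) = tan²(45° + 31.8°/2) = 3.228.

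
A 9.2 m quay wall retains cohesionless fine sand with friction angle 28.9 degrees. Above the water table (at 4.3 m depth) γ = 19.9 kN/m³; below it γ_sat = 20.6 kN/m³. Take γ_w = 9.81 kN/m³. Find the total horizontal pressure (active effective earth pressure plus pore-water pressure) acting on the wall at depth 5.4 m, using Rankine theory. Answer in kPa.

K_a = (1 − sin φ)/(1 + sin φ) = 0.3484.
γ' = 20.6 − 9.81 = 10.79 kN/m³.
Effective vertical stress at 5.4 m: σ'_v = 19.9×4.3 + 10.79×1.10 = 97.44 kPa.
σ'_h = K_a σ'_v = 0.3484 × 97.44 = 33.94 kPa; u = γ_w × 1.10 = 10.79 kPa.
Total σ_h = 33.94 + 10.79 = 44.73 kPa.

44.7 kPa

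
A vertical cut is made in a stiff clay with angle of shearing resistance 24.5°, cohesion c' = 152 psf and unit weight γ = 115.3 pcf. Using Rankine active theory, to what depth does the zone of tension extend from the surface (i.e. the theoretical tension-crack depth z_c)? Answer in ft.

4.10 ft

K_a = tan²(45° − 24.5°/2) = 0.4137; √K_a = 0.6432.
The active pressure is zero where K_a γ z = 2c√K_a, so z_c = 2c/(γ√K_a) = 2×152/(115.3×0.6432) = 4.099 ft.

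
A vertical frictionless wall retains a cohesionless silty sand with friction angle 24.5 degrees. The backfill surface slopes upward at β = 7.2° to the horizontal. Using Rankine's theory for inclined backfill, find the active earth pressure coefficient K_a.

K_a = cos β · (cos β − √(cos²β − cos²φ)) / (cos β + √(cos²β − cos²φ)).
cos β = 0.9921, cos φ = 0.9100, √(cos²β − cos²φ) = 0.3953.
K_a = 0.9921 × (0.9921 − 0.3953)/(0.9921 + 0.3953) = 0.4268.

0.427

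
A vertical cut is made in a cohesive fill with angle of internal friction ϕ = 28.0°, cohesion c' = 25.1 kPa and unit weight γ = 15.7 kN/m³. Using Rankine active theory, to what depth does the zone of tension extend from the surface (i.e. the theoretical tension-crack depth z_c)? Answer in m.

K_a = tan²(45° − 28.0°/2) = 0.3610; √K_a = 0.6009.
The active pressure is zero where K_a γ z = 2c√K_a, so z_c = 2c/(γ√K_a) = 2×25.1/(15.7×0.6009) = 5.321 m.

5.32 m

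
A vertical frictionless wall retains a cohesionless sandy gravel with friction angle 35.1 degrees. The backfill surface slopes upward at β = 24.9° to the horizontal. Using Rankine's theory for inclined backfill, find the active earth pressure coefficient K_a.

0.360

K_a = cos β · (cos β − √(cos²β − cos²φ)) / (cos β + √(cos²β − cos²φ)).
cos β = 0.9070, cos φ = 0.8181, √(cos²β − cos²φ) = 0.3916.
K_a = 0.9070 × (0.9070 − 0.3916)/(0.9070 + 0.3916) = 0.3600.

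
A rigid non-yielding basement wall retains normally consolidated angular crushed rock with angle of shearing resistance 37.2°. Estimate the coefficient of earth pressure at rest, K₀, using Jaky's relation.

0.395

K₀ = 1 − sin φ' = 1 − sin 37.2° = 0.3954.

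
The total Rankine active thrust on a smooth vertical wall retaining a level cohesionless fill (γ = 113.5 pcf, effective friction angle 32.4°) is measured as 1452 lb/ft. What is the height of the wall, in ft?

9.20 ft

K_a = 0.3022. P_a = ½ K_a γ H² ⇒ H = √(2P_a/(K_a γ)).
H = √(2×1452/(0.3022×113.5)) = 9.201 ft.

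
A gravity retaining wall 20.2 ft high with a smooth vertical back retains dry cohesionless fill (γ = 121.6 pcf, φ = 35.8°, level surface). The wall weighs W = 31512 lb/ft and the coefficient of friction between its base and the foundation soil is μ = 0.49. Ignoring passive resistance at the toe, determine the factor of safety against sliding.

2.38

K_a = tan²(45° − 35.8°/2) = 0.2619.
P_a = ½K_aγH² = 0.5×0.2619×121.6×20.2² = 6497 lb/ft, acting at H/3 = 6.733 ft above the base.
FS_sliding = μW / P_a = 0.49×31512 / 6497 = 2.377.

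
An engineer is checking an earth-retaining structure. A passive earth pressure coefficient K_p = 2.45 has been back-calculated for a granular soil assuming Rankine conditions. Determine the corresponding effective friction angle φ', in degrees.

K_p = (1+sin φ)/(1−sin φ) ⇒ sin φ = (K_p − 1)/(K_p + 1) = 0.4203.
φ = arcsin(0.4203) = 24.85°.

24.9°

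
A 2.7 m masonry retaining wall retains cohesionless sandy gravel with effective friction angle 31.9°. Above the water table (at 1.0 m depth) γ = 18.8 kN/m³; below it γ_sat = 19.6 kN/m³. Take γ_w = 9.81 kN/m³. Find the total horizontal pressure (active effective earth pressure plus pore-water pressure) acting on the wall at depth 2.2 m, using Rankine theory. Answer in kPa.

K_a = (1 − sin φ)/(1 + sin φ) = 0.3085.
γ' = 19.6 − 9.81 = 9.790 kN/m³.
Effective vertical stress at 2.2 m: σ'_v = 18.8×1.0 + 9.790×1.20 = 30.55 kPa.
σ'_h = K_a σ'_v = 0.3085 × 30.55 = 9.425 kPa; u = γ_w × 1.20 = 11.77 kPa.
Total σ_h = 9.425 + 11.77 = 21.20 kPa.

21.2 kPa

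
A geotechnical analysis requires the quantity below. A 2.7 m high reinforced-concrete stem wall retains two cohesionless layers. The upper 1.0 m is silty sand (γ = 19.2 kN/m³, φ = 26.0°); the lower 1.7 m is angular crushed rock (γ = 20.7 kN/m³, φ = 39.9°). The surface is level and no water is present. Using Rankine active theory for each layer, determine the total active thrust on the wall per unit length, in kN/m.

K_a1 = tan²(45°−26.0°/2) = 0.3905; K_a2 = tan²(45°−39.9°/2) = 0.2184.
Layer 1: σ at base = K_a1 γ₁ h₁ = 7.497 kPa; P₁ = ½×7.497×1.0 = 3.748.
Layer 2: σ_v at top = γ₁h₁ = 19.20; σ_h top = K_a2×19.20 = 4.194; σ_h base = K_a2×(19.20+20.7×1.7) = 11.88.
P₂ = ½(4.194+11.88)×1.7 = 13.66. Total P_a = 3.748+13.66 = 17.41 kN/m.

17.4 kN/m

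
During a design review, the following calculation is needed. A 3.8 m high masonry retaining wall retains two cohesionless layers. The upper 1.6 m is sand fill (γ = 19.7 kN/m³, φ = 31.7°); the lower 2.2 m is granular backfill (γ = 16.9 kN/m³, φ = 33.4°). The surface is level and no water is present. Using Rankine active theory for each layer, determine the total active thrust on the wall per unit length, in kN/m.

39.8 kN/m

K_a1 = tan²(45°−31.7°/2) = 0.3111; K_a2 = tan²(45°−33.4°/2) = 0.2899.
Layer 1: σ at base = K_a1 γ₁ h₁ = 9.805 kPa; P₁ = ½×9.805×1.6 = 7.844.
Layer 2: σ_v at top = γ₁h₁ = 31.52; σ_h top = K_a2×31.52 = 9.138; σ_h base = K_a2×(31.52+16.9×2.2) = 19.92.
P₂ = ½(9.138+19.92)×2.2 = 31.96. Total P_a = 7.844+31.96 = 39.81 kN/m.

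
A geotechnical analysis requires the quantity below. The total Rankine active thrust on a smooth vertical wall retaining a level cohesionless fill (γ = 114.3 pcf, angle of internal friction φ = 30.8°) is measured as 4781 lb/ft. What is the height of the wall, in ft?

K_a = 0.3227. P_a = ½ K_a γ H² ⇒ H = √(2P_a/(K_a γ)).
H = √(2×4781/(0.3227×114.3)) = 16.10 ft.

16.1 ft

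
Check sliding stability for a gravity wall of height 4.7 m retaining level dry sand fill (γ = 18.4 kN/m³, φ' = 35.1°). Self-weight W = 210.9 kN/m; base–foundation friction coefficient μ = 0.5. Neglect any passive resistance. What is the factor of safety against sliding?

1.92

K_a = tan²(45° − 35.1°/2) = 0.2698.
P_a = ½K_aγH² = 0.5×0.2698×18.4×4.7² = 54.84 kN/m, acting at H/3 = 1.567 m above the base.
FS_sliding = μW / P_a = 0.5×210.9 / 54.84 = 1.923.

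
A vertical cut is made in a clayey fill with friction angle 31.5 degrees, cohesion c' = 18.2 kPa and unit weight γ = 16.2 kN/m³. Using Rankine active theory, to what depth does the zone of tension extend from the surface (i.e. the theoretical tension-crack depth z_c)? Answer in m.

K_a = tan²(45° − 31.5°/2) = 0.3136; √K_a = 0.5600.
The active pressure is zero where K_a γ z = 2c√K_a, so z_c = 2c/(γ√K_a) = 2×18.2/(16.2×0.5600) = 4.012 m.

4.01 m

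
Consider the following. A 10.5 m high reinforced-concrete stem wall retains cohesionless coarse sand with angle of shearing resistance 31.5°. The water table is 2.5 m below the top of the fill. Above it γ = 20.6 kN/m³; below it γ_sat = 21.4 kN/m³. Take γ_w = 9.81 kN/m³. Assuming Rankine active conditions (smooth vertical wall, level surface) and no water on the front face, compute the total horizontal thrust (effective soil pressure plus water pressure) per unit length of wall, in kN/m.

580 kN/m

K_a = tan²(45° − φ/2) = 0.3136.
γ' = 21.4 − 9.81 = 11.59 kN/m³. Depth below WT = 8.0 m.
σ'_h at WT = K_a γ d_w = 16.15 kPa; at base = 16.15 + K_a γ' × 8.0 = 45.23 kPa.
P₁ (0–2.5 m) = ½×16.15×2.5 = 20.19. P₂ (2.5–10.5 m) = ½(16.15+45.23)×8.0 = 245.5.
P_w = ½ γ_w h₂² = 0.5×9.81×8.0² = 313.9. Total = 20.19+245.5+313.9 = 579.6 kN/m.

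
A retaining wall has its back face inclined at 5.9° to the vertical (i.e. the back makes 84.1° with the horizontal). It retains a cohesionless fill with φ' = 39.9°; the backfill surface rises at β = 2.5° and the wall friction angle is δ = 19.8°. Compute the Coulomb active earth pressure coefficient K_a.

0.248

K_a = sin²(α+φ) / [sin²α · sin(α−δ) · (1 + √{sin(φ+δ)sin(φ−β) / (sin(α−δ)sin(α+β))})²].
With α = 84.1°, φ = 39.9°, δ = 19.8°, β = 2.5°: K_a = 0.2479.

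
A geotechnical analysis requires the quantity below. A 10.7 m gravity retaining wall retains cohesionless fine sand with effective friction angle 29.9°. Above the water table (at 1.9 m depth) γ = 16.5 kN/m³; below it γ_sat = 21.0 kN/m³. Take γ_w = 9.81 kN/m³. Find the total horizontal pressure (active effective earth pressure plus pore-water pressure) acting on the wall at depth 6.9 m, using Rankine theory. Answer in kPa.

K_a = (1 − sin φ)/(1 + sin φ) = 0.3347.
γ' = 21.0 − 9.81 = 11.19 kN/m³.
Effective vertical stress at 6.9 m: σ'_v = 16.5×1.9 + 11.19×5.00 = 87.30 kPa.
σ'_h = K_a σ'_v = 0.3347 × 87.30 = 29.22 kPa; u = γ_w × 5.00 = 49.05 kPa.
Total σ_h = 29.22 + 49.05 = 78.27 kPa.

78.3 kPa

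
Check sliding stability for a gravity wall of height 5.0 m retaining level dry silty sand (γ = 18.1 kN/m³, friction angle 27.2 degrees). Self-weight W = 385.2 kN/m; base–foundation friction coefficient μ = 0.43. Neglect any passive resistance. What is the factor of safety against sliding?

1.96

K_a = tan²(45° − 27.2°/2) = 0.3726.
P_a = ½K_aγH² = 0.5×0.3726×18.1×5.0² = 84.30 kN/m, acting at H/3 = 1.667 m above the base.
FS_sliding = μW / P_a = 0.43×385.2 / 84.30 = 1.965.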